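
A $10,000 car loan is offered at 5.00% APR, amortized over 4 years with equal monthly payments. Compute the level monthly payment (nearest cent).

$230.29

At 5.00% the monthly rate is 0.0041667, so the payment is 10,000 × 0.0041667 / (1 − 1.0041667^−48) = $230.29.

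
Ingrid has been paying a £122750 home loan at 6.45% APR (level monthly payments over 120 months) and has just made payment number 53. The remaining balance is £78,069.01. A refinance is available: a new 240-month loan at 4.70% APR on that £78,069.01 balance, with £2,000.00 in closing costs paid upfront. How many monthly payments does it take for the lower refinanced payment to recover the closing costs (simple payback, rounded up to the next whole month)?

Current payment = 122,750 × 6.45%/12 / (1 − (1+0.0053750)^−120) = £1,390.68.
Refinanced payment = 78,069.01 × 0.0039167 / (1 − (1+0.0039167)^−240) = £502.37.
Monthly savings = £1,390.68 − £502.37 = £888.31.
Break-even = £2,000.00 / £888.31 = 2.25 → 3 months.

3 months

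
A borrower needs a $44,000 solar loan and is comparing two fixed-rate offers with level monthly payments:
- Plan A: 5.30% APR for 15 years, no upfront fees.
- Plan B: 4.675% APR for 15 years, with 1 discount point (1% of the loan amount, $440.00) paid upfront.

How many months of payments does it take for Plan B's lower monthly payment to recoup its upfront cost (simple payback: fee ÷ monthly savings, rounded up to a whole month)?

31 months

Plan A: at 5.30% the monthly rate is 0.0044167, so the payment is 44,000 × 0.0044167 / (1 − 1.0044167^−180) = $354.86.
Plan B: at 4.675% the monthly rate is 0.0038958, so the payment is 44,000 × 0.0038958 / (1 − 1.0038958^−180) = $340.55.
Monthly savings = $354.86 − $340.55 = $14.31.
Break-even = $440.00 / $14.31 = 30.75 → 31 months.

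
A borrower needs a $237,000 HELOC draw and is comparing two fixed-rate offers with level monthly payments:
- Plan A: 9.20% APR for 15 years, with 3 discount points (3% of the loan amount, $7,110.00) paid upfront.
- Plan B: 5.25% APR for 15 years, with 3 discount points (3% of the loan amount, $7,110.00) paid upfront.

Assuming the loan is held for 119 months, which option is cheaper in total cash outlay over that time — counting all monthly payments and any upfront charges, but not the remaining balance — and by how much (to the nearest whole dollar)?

Plan A: monthly rate = 9.2%/12 = 0.0076667; payment = 237,000 × 0.0076667 / (1 − (1+0.0076667)^−180) = $2,432.09.
Plan B: monthly rate = 5.25%/12 = 0.0043750; payment = 237,000 × 0.0043750 / (1 − (1+0.0043750)^−180) = $1,905.19.
Over 119 months: Plan A costs 119 × $2,432.09 + $7,110.00 = $296,528.71; Plan B costs 119 × $1,905.19 + $7,110.00 = $233,827.61.
Plan B is cheaper by $296,528.71 − $233,827.61 = $62,701.10.

Plan B by $62,701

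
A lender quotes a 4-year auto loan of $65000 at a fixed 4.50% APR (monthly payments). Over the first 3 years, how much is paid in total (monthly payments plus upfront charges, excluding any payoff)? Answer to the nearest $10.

Monthly rate = 4.5%/12 = 0.0037500; payment = 65,000 × 0.0037500 / (1 − (1+0.0037500)^−48) = $1,482.23.
Total outlay = 36 × $1,482.23 = $53,360.28.

$53,360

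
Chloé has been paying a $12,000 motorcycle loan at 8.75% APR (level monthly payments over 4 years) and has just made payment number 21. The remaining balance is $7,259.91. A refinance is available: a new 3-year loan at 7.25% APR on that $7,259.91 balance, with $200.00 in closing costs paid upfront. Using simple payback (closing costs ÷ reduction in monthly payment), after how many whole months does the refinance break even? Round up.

3 months

Current payment = 12,000 × 8.75%/12 / (1 − (1+0.0072917)^−48) = $297.20.
Refinanced payment = 7,259.91 × 0.0060417 / (1 − (1+0.0060417)^−36) = $225.00.
Monthly savings = $297.20 − $225.00 = $72.20.
Break-even = $200.00 / $72.20 = 2.77 → 3 months.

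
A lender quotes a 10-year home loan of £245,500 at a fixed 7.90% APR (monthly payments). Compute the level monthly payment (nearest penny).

£2,965.64

Monthly rate = 7.9%/12 = 0.0065833; payment = 245,500 × 0.0065833 / (1 − (1+0.0065833)^−120) = £2,965.64.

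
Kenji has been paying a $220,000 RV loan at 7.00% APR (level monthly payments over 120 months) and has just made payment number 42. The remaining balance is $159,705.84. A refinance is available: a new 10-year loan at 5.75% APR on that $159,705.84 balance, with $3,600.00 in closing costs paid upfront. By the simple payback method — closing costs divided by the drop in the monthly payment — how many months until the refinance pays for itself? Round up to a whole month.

Current payment = 220,000 × 7%/12 / (1 − (1+0.0058333)^−120) = $2,554.39.
Refinanced payment = 159,705.84 × 0.0047917 / (1 − (1+0.0047917)^−120) = $1,753.08.
Monthly savings = $2,554.39 − $1,753.08 = $801.31.
Break-even = $3,600.00 / $801.31 = 4.49 → 5 months.

5 months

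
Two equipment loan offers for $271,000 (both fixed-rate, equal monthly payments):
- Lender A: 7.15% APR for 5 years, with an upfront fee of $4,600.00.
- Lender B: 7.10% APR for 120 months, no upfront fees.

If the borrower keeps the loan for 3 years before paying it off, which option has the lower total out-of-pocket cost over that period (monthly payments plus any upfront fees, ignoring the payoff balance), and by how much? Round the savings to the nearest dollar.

Lender B by $84,693

Lender A: at 7.15% the monthly rate is 0.0059583, so the payment is 271,000 × 0.0059583 / (1 − 1.0059583^−60) = $5,385.32.
Lender B: monthly rate = 7.1%/12 = 0.0059167; payment = 271,000 × 0.0059167 / (1 − (1+0.0059167)^−120) = $3,160.52.
Over 36 months: Lender A costs 36 × $5,385.32 + $4,600.00 = $198,471.52; Lender B costs 36 × $3,160.52 = $113,778.72.
Lender B is cheaper by $198,471.52 − $113,778.72 = $84,692.80.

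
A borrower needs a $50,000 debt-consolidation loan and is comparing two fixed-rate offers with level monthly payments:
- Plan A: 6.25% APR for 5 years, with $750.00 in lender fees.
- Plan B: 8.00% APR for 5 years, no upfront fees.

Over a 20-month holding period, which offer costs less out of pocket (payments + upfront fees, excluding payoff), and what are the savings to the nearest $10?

Plan A: at 6.25% the monthly rate is 0.0052083, so the payment is 50,000 × 0.0052083 / (1 − 1.0052083^−60) = $972.46.
Plan B: at 8.00% the monthly rate is 0.0066667, so the payment is 50,000 × 0.0066667 / (1 − 1.0066667^−60) = $1,013.82.
Over 20 months: Plan A costs 20 × $972.46 + $750.00 = $20,199.20; Plan B costs 20 × $1,013.82 = $20,276.40.
Plan A is cheaper by $20,276.40 − $20,199.20 = $77.20.

Plan A by $80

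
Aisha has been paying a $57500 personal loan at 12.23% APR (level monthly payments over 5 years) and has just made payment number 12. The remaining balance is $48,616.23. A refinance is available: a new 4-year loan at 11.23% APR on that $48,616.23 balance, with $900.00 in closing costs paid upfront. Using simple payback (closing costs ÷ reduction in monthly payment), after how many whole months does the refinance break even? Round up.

Current payment = 57,500 × 12.23%/12 / (1 − (1+0.0101917)^−60) = $1,285.75.
Refinanced payment = 48,616.23 × 0.0093583 / (1 − (1+0.0093583)^−48) = $1,261.95.
Monthly savings = $1,285.75 − $1,261.95 = $23.80.
Break-even = $900.00 / $23.80 = 37.82 → 38 months.

38 months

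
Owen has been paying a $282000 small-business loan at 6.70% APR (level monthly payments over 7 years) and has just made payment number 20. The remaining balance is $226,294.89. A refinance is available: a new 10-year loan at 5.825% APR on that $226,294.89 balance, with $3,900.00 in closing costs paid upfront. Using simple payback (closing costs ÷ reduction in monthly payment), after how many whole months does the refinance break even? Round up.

3 months

Current payment = 282,000 × 6.7%/12 / (1 − (1+0.0055833)^−84) = $4,214.90.
Refinanced payment = 226,294.89 × 0.0048542 / (1 − (1+0.0048542)^−120) = $2,492.50.
Monthly savings = $4,214.90 − $2,492.50 = $1,722.40.
Break-even = $3,900.00 / $1,722.40 = 2.26 → 3 months.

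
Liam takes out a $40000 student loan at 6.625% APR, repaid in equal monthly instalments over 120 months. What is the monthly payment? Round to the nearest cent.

At 6.625% the monthly rate is 0.0055208, so the payment is 40,000 × 0.0055208 / (1 − 1.0055208^−120) = $456.74.

$456.74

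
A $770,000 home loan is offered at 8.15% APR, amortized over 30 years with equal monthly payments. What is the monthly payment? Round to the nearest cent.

Monthly rate = 8.15%/12 = 0.0067917; payment = 770,000 × 0.0067917 / (1 − (1+0.0067917)^−360) = $5,730.71.

$5,730.71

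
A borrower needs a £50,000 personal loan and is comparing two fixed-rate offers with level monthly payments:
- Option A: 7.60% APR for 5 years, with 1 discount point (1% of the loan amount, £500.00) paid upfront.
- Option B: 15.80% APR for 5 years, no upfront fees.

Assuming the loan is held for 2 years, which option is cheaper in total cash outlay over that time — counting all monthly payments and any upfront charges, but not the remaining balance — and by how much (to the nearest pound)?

Option A by £4,452

Option A: at 7.60% the monthly rate is 0.0063333, so the payment is 50,000 × 0.0063333 / (1 − 1.0063333^−60) = £1,004.28.
Option B: monthly rate = 15.8%/12 = 0.0131667; payment = 50,000 × 0.0131667 / (1 − (1+0.0131667)^−60) = £1,210.60.
Over 24 months: Option A costs 24 × £1,004.28 + £500.00 = £24,602.72; Option B costs 24 × £1,210.60 = £29,054.40.
Option A is cheaper by £29,054.40 − £24,602.72 = £4,451.68.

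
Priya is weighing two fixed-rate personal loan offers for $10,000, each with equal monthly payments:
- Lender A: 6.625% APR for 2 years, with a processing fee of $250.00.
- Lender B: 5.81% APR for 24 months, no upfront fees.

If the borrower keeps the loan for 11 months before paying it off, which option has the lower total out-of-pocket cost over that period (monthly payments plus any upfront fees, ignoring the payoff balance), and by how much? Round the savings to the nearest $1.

Lender A: monthly rate = 6.625%/12 = 0.0055208; payment = 10,000 × 0.0055208 / (1 − (1+0.0055208)^−24) = $446.03.
Lender B: monthly rate = 5.81%/12 = 0.0048417; payment = 10,000 × 0.0048417 / (1 − (1+0.0048417)^−24) = $442.35.
Over 11 months: Lender A costs 11 × $446.03 + $250.00 = $5,156.33; Lender B costs 11 × $442.35 = $4,865.85.
Lender B is cheaper by $5,156.33 − $4,865.85 = $290.48.

Lender B by $290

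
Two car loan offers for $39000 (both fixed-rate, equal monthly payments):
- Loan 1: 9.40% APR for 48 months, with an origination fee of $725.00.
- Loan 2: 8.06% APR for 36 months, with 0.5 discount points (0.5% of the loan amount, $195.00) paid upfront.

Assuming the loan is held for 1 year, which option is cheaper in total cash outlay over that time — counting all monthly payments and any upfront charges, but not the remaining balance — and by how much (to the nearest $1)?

Loan 1: monthly rate = 9.4%/12 = 0.0078333; payment = 39,000 × 0.0078333 / (1 − (1+0.0078333)^−48) = $977.94.
Loan 2: monthly rate = 8.06%/12 = 0.0067167; payment = 39,000 × 0.0067167 / (1 − (1+0.0067167)^−36) = $1,223.20.
Over 12 months: Loan 1 costs 12 × $977.94 + $725.00 = $12,460.28; Loan 2 costs 12 × $1,223.20 + $195.00 = $14,873.40.
Loan 1 is cheaper by $14,873.40 − $12,460.28 = $2,413.12.

Loan 1 by $2,413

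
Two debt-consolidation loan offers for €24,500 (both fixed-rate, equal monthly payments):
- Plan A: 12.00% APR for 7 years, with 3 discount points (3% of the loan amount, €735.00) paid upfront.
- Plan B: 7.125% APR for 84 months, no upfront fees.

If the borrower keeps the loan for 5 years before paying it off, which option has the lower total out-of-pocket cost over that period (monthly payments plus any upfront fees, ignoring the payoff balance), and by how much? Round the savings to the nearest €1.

Plan B by €4,408

Plan A: monthly rate = 12%/12 = 0.0100000; payment = 24,500 × 0.0100000 / (1 − (1+0.0100000)^−84) = €432.49.
Plan B: at 7.125% the monthly rate is 0.0059375, so the payment is 24,500 × 0.0059375 / (1 − 1.0059375^−84) = €371.27.
Over 60 months: Plan A costs 60 × €432.49 + €735.00 = €26,684.40; Plan B costs 60 × €371.27 = €22,276.20.
Plan B is cheaper by €26,684.40 − €22,276.20 = €4,408.20.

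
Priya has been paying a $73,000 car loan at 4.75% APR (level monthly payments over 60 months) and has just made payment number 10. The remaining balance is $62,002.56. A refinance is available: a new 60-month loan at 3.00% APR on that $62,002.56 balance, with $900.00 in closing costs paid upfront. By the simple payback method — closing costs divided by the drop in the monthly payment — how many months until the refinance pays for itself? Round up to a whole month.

Current payment = 73,000 × 4.75%/12 / (1 − (1+0.0039583)^−60) = $1,369.25.
Refinanced payment = 62,002.56 × 0.0025000 / (1 − (1+0.0025000)^−60) = $1,114.10.
Monthly savings = $1,369.25 − $1,114.10 = $255.15.
Break-even = $900.00 / $255.15 = 3.53 → 4 months.

4 months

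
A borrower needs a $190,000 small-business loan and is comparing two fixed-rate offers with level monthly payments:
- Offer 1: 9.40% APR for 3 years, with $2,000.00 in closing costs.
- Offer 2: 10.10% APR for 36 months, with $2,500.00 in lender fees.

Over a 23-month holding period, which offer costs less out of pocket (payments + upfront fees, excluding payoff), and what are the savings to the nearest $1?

Offer 1 by $1,933

Offer 1: at 9.40% the monthly rate is 0.0078333, so the payment is 190,000 × 0.0078333 / (1 − 1.0078333^−36) = $6,077.38.
Offer 2: monthly rate = 10.1%/12 = 0.0084167; payment = 190,000 × 0.0084167 / (1 − (1+0.0084167)^−36) = $6,139.69.
Over 23 months: Offer 1 costs 23 × $6,077.38 + $2,000.00 = $141,779.74; Offer 2 costs 23 × $6,139.69 + $2,500.00 = $143,712.87.
Offer 1 is cheaper by $143,712.87 − $141,779.74 = $1,933.13.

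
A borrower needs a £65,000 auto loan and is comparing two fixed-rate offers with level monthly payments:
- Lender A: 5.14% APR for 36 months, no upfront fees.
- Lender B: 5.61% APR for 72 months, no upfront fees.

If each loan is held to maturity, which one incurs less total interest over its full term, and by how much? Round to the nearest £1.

Lender A by £6,423

Lender A: at 5.14% the monthly rate is 0.0042833, so the payment is 65,000 × 0.0042833 / (1 − 1.0042833^−36) = £1,952.20.
Total interest on Lender A = 36 × £1,952.20 − £65,000 = £5,279.20.
Lender B: monthly rate = 5.61%/12 = 0.0046750; payment = 65,000 × 0.0046750 / (1 − (1+0.0046750)^−72) = £1,065.31.
Total interest on Lender B = 72 × £1,065.31 − £65,000 = £11,702.32.
Lender A is lower by £6,423.12.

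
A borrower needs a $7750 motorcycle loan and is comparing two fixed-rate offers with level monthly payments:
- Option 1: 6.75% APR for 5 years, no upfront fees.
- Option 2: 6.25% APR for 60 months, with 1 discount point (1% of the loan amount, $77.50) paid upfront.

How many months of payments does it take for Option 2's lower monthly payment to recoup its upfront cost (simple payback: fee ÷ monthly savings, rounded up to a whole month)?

Option 1: at 6.75% the monthly rate is 0.0056250, so the payment is 7,750 × 0.0056250 / (1 − 1.0056250^−60) = $152.55.
Option 2: at 6.25% the monthly rate is 0.0052083, so the payment is 7,750 × 0.0052083 / (1 − 1.0052083^−60) = $150.73.
Monthly savings = $152.55 − $150.73 = $1.82.
Break-even = $77.50 / $1.82 = 42.58 → 43 months.

43 months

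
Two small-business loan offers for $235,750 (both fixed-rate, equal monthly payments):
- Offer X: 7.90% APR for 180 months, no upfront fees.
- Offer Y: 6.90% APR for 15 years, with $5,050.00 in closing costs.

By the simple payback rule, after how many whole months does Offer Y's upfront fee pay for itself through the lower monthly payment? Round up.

38 months

Offer X: monthly rate = 7.9%/12 = 0.0065833; payment = 235,750 × 0.0065833 / (1 − (1+0.0065833)^−180) = $2,239.36.
Offer Y: at 6.90% the monthly rate is 0.0057500, so the payment is 235,750 × 0.0057500 / (1 − 1.0057500^−180) = $2,105.83.
Monthly savings = $2,239.36 − $2,105.83 = $133.53.
Break-even = $5,050.00 / $133.53 = 37.82 → 38 months.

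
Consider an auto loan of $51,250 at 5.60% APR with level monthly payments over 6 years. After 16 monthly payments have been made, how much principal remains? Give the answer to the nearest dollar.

With monthly rate i = 5.6%/12 = 0.0046667, the balance after k of n payments is P · [(1+i)^n − (1+i)^k] / [(1+i)^n − 1].
(1+0.0046667)^72 = 1.39824577 and (1+0.0046667)^16 = 1.07733779, so the balance is 51,250 × (1.39824577 − 1.07733779) / (1.39824577 − 1) = $41,297.45.

$41,297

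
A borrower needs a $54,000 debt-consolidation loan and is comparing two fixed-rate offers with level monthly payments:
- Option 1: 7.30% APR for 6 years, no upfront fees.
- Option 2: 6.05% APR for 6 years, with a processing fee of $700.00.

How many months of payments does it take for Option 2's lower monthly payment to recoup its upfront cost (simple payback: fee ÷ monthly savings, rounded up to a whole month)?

Option 1: monthly rate = 7.3%/12 = 0.0060833; payment = 54,000 × 0.0060833 / (1 − (1+0.0060833)^−72) = $928.45.
Option 2: monthly rate = 6.05%/12 = 0.0050417; payment = 54,000 × 0.0050417 / (1 − (1+0.0050417)^−72) = $896.21.
Monthly savings = $928.45 − $896.21 = $32.24.
Break-even = $700.00 / $32.24 = 21.71 → 22 months.

22 months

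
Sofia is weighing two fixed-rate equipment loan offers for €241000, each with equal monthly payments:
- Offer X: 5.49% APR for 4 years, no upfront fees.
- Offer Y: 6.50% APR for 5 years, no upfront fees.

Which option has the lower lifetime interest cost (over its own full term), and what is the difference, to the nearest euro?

Offer X: monthly rate = 5.49%/12 = 0.0045750; payment = 241,000 × 0.0045750 / (1 − (1+0.0045750)^−48) = €5,603.71.
Total interest on Offer X = 48 × €5,603.71 − €241,000 = €27,978.08.
Offer Y: at 6.50% the monthly rate is 0.0054167, so the payment is 241,000 × 0.0054167 / (1 − 1.0054167^−60) = €4,715.44.
Total interest on Offer Y = 60 × €4,715.44 − €241,000 = €41,926.40.
Offer X is lower by €13,948.32.

Offer X by €13,948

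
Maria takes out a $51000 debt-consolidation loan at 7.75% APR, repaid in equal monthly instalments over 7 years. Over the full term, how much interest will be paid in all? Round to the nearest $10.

At 7.75% the monthly rate is 0.0064583, so the payment is 51,000 × 0.0064583 / (1 − 1.0064583^−84) = $788.56.
Total paid = 84 × $788.56 = $66,239.04; interest = $66,239.04 − $51,000 = $15,239.04.

$15,240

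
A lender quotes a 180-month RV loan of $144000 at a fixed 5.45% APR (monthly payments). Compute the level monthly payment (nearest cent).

$1,172.78

At 5.45% the monthly rate is 0.0045417, so the payment is 144,000 × 0.0045417 / (1 − 1.0045417^−180) = $1,172.78.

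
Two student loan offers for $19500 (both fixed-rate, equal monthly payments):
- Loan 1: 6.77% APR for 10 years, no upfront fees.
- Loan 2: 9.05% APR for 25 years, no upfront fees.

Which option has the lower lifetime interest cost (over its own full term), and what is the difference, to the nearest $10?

Loan 1 by $22,400

Loan 1: at 6.77% the monthly rate is 0.0056417, so the payment is 19,500 × 0.0056417 / (1 − 1.0056417^−120) = $224.11.
Total interest on Loan 1 = 120 × $224.11 − $19,500 = $7,393.20.
Loan 2: at 9.05% the monthly rate is 0.0075417, so the payment is 19,500 × 0.0075417 / (1 − 1.0075417^−300) = $164.31.
Total interest on Loan 2 = 300 × $164.31 − $19,500 = $29,793.00.
Loan 1 is lower by $22,399.80.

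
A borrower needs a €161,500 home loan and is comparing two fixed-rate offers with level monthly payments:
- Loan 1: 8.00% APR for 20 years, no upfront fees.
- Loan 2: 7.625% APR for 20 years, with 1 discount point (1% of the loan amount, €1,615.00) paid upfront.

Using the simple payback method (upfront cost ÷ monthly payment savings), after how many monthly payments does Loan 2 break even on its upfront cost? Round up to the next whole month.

44 months

Loan 1: monthly rate = 8%/12 = 0.0066667; payment = 161,500 × 0.0066667 / (1 − (1+0.0066667)^−240) = €1,350.85.
Loan 2: at 7.625% the monthly rate is 0.0063542, so the payment is 161,500 × 0.0063542 / (1 − 1.0063542^−240) = €1,313.40.
Monthly savings = €1,350.85 − €1,313.40 = €37.45.
Break-even = €1,615.00 / €37.45 = 43.12 → 44 months.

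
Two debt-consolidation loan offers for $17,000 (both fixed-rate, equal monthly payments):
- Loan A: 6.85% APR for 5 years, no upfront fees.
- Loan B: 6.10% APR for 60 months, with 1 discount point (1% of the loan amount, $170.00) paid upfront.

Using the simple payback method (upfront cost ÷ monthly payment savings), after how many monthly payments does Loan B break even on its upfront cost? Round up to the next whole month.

29 months

Loan A: monthly rate = 6.85%/12 = 0.0057083; payment = 17,000 × 0.0057083 / (1 − (1+0.0057083)^−60) = $335.42.
Loan B: at 6.10% the monthly rate is 0.0050833, so the payment is 17,000 × 0.0050833 / (1 − 1.0050833^−60) = $329.45.
Monthly savings = $335.42 − $329.45 = $5.97.
Break-even = $170.00 / $5.97 = 28.48 → 29 months.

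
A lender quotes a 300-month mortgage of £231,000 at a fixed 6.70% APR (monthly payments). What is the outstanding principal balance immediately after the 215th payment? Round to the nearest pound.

£107,284

With monthly rate i = 6.7%/12 = 0.0055833, the balance after k of n payments is P · [(1+i)^n − (1+i)^k] / [(1+i)^n − 1].
(1+0.0055833)^300 = 5.31398110 and (1+0.0055833)^215 = 3.31042945, so the balance is 231,000 × (5.31398110 − 3.31042945) / (5.31398110 − 1) = £107,283.83.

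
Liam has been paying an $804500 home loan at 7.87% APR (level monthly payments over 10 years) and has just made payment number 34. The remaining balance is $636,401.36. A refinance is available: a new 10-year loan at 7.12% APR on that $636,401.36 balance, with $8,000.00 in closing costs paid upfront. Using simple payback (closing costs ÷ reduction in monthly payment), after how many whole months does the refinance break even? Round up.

4 months

Current payment = 804,500 × 7.87%/12 / (1 − (1+0.0065583)^−120) = $9,705.63.
Refinanced payment = 636,401.36 × 0.0059333 / (1 − (1+0.0059333)^−120) = $7,428.58.
Monthly savings = $9,705.63 − $7,428.58 = $2,277.05.
Break-even = $8,000.00 / $2,277.05 = 3.51 → 4 months.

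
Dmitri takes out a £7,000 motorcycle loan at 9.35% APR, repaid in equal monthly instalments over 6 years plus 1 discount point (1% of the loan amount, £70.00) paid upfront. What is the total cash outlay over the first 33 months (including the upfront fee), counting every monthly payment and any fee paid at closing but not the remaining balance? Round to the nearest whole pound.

Monthly rate = 9.35%/12 = 0.0077917; payment = 7,000 × 0.0077917 / (1 − (1+0.0077917)^−72) = £127.40.
Total outlay = 33 × £127.40 + £70.00 = £4,274.20.

£4,274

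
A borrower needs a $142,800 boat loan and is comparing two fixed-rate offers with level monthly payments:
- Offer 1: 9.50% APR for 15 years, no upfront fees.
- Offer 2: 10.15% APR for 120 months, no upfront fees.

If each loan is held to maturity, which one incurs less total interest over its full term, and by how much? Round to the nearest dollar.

Offer 1: at 9.50% the monthly rate is 0.0079167, so the payment is 142,800 × 0.0079167 / (1 − 1.0079167^−180) = $1,491.15.
Total interest on Offer 1 = 180 × $1,491.15 − $142,800 = $125,607.00.
Offer 2: at 10.15% the monthly rate is 0.0084583, so the payment is 142,800 × 0.0084583 / (1 − 1.0084583^−120) = $1,898.99.
Total interest on Offer 2 = 120 × $1,898.99 − $142,800 = $85,078.80.
Offer 2 is lower by $40,528.20.

Offer 2 by $40,528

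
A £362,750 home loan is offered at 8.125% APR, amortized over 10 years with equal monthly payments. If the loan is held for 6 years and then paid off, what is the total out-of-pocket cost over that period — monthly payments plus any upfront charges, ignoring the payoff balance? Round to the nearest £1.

At 8.125% the monthly rate is 0.0067708, so the payment is 362,750 × 0.0067708 / (1 − 1.0067708^−120) = £4,425.15.
Total outlay = 72 × £4,425.15 = £318,610.80.

£318,611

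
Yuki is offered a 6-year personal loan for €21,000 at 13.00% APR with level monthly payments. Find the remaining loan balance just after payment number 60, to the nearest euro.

€4,720

With monthly rate i = 13%/12 = 0.0108333, the balance after k of n payments is P · [(1+i)^n − (1+i)^k] / [(1+i)^n − 1].
(1+0.0108333)^72 = 2.17234074 and (1+0.0108333)^60 = 1.90885654, so the balance is 21,000 × (2.17234074 − 1.90885654) / (2.17234074 − 1) = €4,719.76.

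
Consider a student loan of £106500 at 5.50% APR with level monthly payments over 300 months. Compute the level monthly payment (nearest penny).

At 5.50% the monthly rate is 0.0045833, so the payment is 106,500 × 0.0045833 / (1 − 1.0045833^−300) = £654.00.

£654.00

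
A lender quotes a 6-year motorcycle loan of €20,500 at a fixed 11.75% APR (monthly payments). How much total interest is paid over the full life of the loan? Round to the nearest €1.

At 11.75% the monthly rate is 0.0097917, so the payment is 20,500 × 0.0097917 / (1 − 1.0097917^−72) = €398.12.
Total paid = 72 × €398.12 = €28,664.64; interest = €28,664.64 − €20,500 = €8,164.64.

€8,165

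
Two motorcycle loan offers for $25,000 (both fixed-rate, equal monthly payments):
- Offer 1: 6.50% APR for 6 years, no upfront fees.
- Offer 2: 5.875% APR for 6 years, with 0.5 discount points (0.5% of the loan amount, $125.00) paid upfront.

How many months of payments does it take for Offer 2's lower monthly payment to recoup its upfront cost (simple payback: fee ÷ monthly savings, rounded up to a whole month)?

17 months

Offer 1: at 6.50% the monthly rate is 0.0054167, so the payment is 25,000 × 0.0054167 / (1 − 1.0054167^−72) = $420.25.
Offer 2: monthly rate = 5.875%/12 = 0.0048958; payment = 25,000 × 0.0048958 / (1 − (1+0.0048958)^−72) = $412.85.
Monthly savings = $420.25 − $412.85 = $7.40.
Break-even = $125.00 / $7.40 = 16.89 → 17 months.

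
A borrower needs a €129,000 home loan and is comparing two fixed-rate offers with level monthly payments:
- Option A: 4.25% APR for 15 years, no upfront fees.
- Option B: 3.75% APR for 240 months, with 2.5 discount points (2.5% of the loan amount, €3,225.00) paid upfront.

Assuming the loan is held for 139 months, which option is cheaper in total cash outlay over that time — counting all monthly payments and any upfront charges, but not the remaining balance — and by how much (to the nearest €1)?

Option A: monthly rate = 4.25%/12 = 0.0035417; payment = 129,000 × 0.0035417 / (1 − (1+0.0035417)^−180) = €970.44.
Option B: monthly rate = 3.75%/12 = 0.0031250; payment = 129,000 × 0.0031250 / (1 − (1+0.0031250)^−240) = €764.83.
Over 139 months: Option A costs 139 × €970.44 = €134,891.16; Option B costs 139 × €764.83 + €3,225.00 = €109,536.37.
Option B is cheaper by €134,891.16 − €109,536.37 = €25,354.79.

Option B by €25,355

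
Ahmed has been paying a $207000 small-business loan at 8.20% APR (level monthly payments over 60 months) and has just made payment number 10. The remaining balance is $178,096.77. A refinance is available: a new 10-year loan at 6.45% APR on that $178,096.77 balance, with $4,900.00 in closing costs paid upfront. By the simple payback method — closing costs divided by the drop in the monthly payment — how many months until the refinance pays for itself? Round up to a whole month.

Current payment = 207,000 × 8.2%/12 / (1 − (1+0.0068333)^−60) = $4,217.06.
Refinanced payment = 178,096.77 × 0.0053750 / (1 − (1+0.0053750)^−120) = $2,017.72.
Monthly savings = $4,217.06 − $2,017.72 = $2,199.34.
Break-even = $4,900.00 / $2,199.34 = 2.23 → 3 months.

3 months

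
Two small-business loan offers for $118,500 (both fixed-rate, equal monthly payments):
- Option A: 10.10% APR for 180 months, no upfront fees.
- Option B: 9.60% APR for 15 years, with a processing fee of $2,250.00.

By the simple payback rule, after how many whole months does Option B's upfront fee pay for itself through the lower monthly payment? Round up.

Option A: monthly rate = 10.1%/12 = 0.0084167; payment = 118,500 × 0.0084167 / (1 − (1+0.0084167)^−180) = $1,280.67.
Option B: monthly rate = 9.6%/12 = 0.0080000; payment = 118,500 × 0.0080000 / (1 − (1+0.0080000)^−180) = $1,244.57.
Monthly savings = $1,280.67 − $1,244.57 = $36.10.
Break-even = $2,250.00 / $36.10 = 62.33 → 63 months.

63 months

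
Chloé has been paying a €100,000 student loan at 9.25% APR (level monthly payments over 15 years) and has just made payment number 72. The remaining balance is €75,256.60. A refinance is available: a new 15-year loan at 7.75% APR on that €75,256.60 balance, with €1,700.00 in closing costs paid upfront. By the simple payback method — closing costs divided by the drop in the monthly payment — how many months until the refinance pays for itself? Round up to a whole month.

6 months

Current payment = 100,000 × 9.25%/12 / (1 − (1+0.0077083)^−180) = €1,029.19.
Refinanced payment = 75,256.60 × 0.0064583 / (1 − (1+0.0064583)^−180) = €708.37.
Monthly savings = €1,029.19 − €708.37 = €320.82.
Break-even = €1,700.00 / €320.82 = 5.30 → 6 months.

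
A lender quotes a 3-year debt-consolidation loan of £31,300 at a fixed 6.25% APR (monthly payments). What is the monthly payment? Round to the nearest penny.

£955.76

At 6.25% the monthly rate is 0.0052083, so the payment is 31,300 × 0.0052083 / (1 − 1.0052083^−36) = £955.76.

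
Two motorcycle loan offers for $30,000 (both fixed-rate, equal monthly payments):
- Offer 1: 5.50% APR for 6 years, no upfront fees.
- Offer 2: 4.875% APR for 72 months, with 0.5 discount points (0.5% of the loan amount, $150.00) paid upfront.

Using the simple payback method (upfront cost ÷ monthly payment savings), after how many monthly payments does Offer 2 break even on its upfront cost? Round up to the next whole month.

Offer 1: monthly rate = 5.5%/12 = 0.0045833; payment = 30,000 × 0.0045833 / (1 − (1+0.0045833)^−72) = $490.14.
Offer 2: at 4.875% the monthly rate is 0.0040625, so the payment is 30,000 × 0.0040625 / (1 − 1.0040625^−72) = $481.41.
Monthly savings = $490.14 − $481.41 = $8.73.
Break-even = $150.00 / $8.73 = 17.18 → 18 months.

18 months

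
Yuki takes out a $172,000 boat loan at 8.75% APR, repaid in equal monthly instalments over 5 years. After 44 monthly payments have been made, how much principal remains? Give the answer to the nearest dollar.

$53,422

With monthly rate i = 8.75%/12 = 0.0072917, the balance after k of n payments is P · [(1+i)^n − (1+i)^k] / [(1+i)^n − 1].
(1+0.0072917)^60 = 1.54637373 and (1+0.0072917)^44 = 1.37667240, so the balance is 172,000 × (1.54637373 − 1.37667240) / (1.54637373 − 1) = $53,422.46.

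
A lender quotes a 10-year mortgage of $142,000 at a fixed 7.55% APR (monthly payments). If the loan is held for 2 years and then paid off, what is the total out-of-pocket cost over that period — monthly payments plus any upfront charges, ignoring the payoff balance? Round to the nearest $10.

At 7.55% the monthly rate is 0.0062917, so the payment is 142,000 × 0.0062917 / (1 − 1.0062917^−120) = $1,689.27.
Total outlay = 24 × $1,689.27 = $40,542.48.

$40,540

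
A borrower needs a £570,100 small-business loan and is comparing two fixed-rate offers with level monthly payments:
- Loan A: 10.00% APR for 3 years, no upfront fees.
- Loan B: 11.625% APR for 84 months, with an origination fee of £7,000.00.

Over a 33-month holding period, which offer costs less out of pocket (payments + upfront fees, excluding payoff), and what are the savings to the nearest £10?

Loan B by £271,710

Loan A: monthly rate = 10%/12 = 0.0083333; payment = 570,100 × 0.0083333 / (1 − (1+0.0083333)^−36) = £18,395.52.
Loan B: at 11.625% the monthly rate is 0.0096875, so the payment is 570,100 × 0.0096875 / (1 − 1.0096875^−84) = £9,949.85.
Over 33 months: Loan A costs 33 × £18,395.52 = £607,052.16; Loan B costs 33 × £9,949.85 + £7,000.00 = £335,345.05.
Loan B is cheaper by £607,052.16 − £335,345.05 = £271,707.11.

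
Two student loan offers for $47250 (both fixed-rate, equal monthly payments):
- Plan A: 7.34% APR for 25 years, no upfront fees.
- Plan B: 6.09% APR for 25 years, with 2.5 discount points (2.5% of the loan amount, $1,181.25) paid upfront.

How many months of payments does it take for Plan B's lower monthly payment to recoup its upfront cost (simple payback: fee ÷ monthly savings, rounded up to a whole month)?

32 months

Plan A: at 7.34% the monthly rate is 0.0061167, so the payment is 47,250 × 0.0061167 / (1 − 1.0061167^−300) = $344.27.
Plan B: monthly rate = 6.09%/12 = 0.0050750; payment = 47,250 × 0.0050750 / (1 − (1+0.0050750)^−300) = $307.04.
Monthly savings = $344.27 − $307.04 = $37.23.
Break-even = $1,181.25 / $37.23 = 31.73 → 32 months.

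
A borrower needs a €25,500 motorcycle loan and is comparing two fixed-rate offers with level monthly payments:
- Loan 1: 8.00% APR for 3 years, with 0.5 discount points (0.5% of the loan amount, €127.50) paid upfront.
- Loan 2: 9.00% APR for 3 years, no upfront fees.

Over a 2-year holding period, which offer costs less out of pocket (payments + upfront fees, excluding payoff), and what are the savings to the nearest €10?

Loan 1 by €160

Loan 1: at 8.00% the monthly rate is 0.0066667, so the payment is 25,500 × 0.0066667 / (1 − 1.0066667^−36) = €799.08.
Loan 2: monthly rate = 9%/12 = 0.0075000; payment = 25,500 × 0.0075000 / (1 − (1+0.0075000)^−36) = €810.89.
Over 24 months: Loan 1 costs 24 × €799.08 + €127.50 = €19,305.42; Loan 2 costs 24 × €810.89 = €19,461.36.
Loan 1 is cheaper by €19,461.36 − €19,305.42 = €155.94.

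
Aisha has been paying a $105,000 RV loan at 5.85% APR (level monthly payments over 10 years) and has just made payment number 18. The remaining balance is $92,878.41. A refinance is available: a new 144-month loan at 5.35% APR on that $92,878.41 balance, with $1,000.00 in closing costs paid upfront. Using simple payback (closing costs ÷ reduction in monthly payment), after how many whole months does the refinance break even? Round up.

Current payment = 105,000 × 5.85%/12 / (1 − (1+0.0048750)^−120) = $1,157.82.
Refinanced payment = 92,878.41 × 0.0044583 / (1 − (1+0.0044583)^−144) = $875.42.
Monthly savings = $1,157.82 − $875.42 = $282.40.
Break-even = $1,000.00 / $282.40 = 3.54 → 4 months.

4 months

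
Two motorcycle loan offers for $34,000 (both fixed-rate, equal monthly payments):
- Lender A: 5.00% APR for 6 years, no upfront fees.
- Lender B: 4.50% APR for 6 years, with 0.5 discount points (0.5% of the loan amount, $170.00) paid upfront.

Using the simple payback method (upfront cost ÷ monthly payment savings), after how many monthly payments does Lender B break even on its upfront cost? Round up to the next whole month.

Lender A: at 5.00% the monthly rate is 0.0041667, so the payment is 34,000 × 0.0041667 / (1 − 1.0041667^−72) = $547.57.
Lender B: monthly rate = 4.5%/12 = 0.0037500; payment = 34,000 × 0.0037500 / (1 − (1+0.0037500)^−72) = $539.72.
Monthly savings = $547.57 − $539.72 = $7.85.
Break-even = $170.00 / $7.85 = 21.66 → 22 months.

22 months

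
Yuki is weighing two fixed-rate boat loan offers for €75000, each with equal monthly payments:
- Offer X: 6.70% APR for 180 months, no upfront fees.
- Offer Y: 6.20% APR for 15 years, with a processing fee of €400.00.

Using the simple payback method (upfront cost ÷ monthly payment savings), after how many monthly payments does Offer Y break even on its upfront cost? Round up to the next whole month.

20 months

Offer X: at 6.70% the monthly rate is 0.0055833, so the payment is 75,000 × 0.0055833 / (1 − 1.0055833^−180) = €661.60.
Offer Y: at 6.20% the monthly rate is 0.0051667, so the payment is 75,000 × 0.0051667 / (1 − 1.0051667^−180) = €641.03.
Monthly savings = €661.60 − €641.03 = €20.57.
Break-even = €400.00 / €20.57 = 19.45 → 20 months.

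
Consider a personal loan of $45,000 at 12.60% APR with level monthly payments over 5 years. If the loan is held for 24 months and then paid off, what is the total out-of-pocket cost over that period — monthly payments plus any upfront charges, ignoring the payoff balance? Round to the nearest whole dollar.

At 12.60% the monthly rate is 0.0105000, so the payment is 45,000 × 0.0105000 / (1 − 1.0105000^−60) = $1,014.70.
Total outlay = 24 × $1,014.70 = $24,352.80.

$24,353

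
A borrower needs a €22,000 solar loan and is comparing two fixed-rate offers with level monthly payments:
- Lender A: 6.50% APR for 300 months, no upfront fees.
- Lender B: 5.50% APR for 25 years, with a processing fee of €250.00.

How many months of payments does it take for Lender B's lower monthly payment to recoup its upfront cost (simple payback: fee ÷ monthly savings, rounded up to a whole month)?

19 months

Lender A: monthly rate = 6.5%/12 = 0.0054167; payment = 22,000 × 0.0054167 / (1 − (1+0.0054167)^−300) = €148.55.
Lender B: monthly rate = 5.5%/12 = 0.0045833; payment = 22,000 × 0.0045833 / (1 − (1+0.0045833)^−300) = €135.10.
Monthly savings = €148.55 − €135.10 = €13.45.
Break-even = €250.00 / €13.45 = 18.59 → 19 months.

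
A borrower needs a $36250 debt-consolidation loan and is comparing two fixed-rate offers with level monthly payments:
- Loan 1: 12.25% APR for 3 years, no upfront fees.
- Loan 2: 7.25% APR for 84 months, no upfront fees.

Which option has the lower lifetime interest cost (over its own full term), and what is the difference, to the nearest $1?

Loan 1: monthly rate = 12.25%/12 = 0.0102083; payment = 36,250 × 0.0102083 / (1 − (1+0.0102083)^−36) = $1,208.35.
Total interest on Loan 1 = 36 × $1,208.35 − $36,250 = $7,250.60.
Loan 2: monthly rate = 7.25%/12 = 0.0060417; payment = 36,250 × 0.0060417 / (1 − (1+0.0060417)^−84) = $551.55.
Total interest on Loan 2 = 84 × $551.55 − $36,250 = $10,080.20.
Loan 1 is lower by $2,829.60.

Loan 1 by $2,830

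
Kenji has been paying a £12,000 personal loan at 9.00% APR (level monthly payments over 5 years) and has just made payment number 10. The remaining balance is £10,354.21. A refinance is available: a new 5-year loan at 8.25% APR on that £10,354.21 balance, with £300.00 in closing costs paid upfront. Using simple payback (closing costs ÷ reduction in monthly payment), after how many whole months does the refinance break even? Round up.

Current payment = 12,000 × 9%/12 / (1 − (1+0.0075000)^−60) = £249.10.
Refinanced payment = 10,354.21 × 0.0068750 / (1 − (1+0.0068750)^−60) = £211.19.
Monthly savings = £249.10 − £211.19 = £37.91.
Break-even = £300.00 / £37.91 = 7.91 → 8 months.

8 months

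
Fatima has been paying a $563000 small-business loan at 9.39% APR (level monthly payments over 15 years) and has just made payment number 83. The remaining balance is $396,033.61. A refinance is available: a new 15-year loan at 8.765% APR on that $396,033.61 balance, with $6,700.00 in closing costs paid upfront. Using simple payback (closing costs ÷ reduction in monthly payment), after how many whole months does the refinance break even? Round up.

Current payment = 563,000 × 9.39%/12 / (1 − (1+0.0078250)^−180) = $5,841.67.
Refinanced payment = 396,033.61 × 0.0073042 / (1 − (1+0.0073042)^−180) = $3,961.66.
Monthly savings = $5,841.67 − $3,961.66 = $1,880.01.
Break-even = $6,700.00 / $1,880.01 = 3.56 → 4 months.

4 months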